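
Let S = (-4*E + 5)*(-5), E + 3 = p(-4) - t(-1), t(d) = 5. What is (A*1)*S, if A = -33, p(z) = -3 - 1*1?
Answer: 8745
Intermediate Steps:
p(z) = -4 (p(z) = -3 - 1 = -4)
E = -12 (E = -3 + (-4 - 1*5) = -3 + (-4 - 5) = -3 - 9 = -12)
S = -265 (S = (-4*(-12) + 5)*(-5) = (48 + 5)*(-5) = 53*(-5) = -265)
(A*1)*S = -33*1*(-265) = -33*(-265) = 8745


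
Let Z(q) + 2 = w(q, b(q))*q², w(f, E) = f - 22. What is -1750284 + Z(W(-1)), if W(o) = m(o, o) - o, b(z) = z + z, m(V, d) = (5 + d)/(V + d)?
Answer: -1750309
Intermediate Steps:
m(V, d) = (5 + d)/(V + d)
b(z) = 2*z
W(o) = -o + (5 + o)/(2*o) (W(o) = (5 + o)/(o + o) - o = (5 + o)/((2*o)) - o = (1/(2*o))*(5 + o) - o = (5 + o)/(2*o) - o = -o + (5 + o)/(2*o))
w(f, E) = -22 + f
Z(q) = -2 + q²*(-22 + q) (Z(q) = -2 + (-22 + q)*q² = -2 + q²*(-22 + q))
-1750284 + Z(W(-1)) = -1750284 + (-2 + (½ - 1*(-1) + (5/2)/(-1))²*(-22 + (½ - 1*(-1) + (5/2)/(-1)))) = -1750284 + (-2 + (½ + 1 + (5/2)*(-1))²*(-22 + (½ + 1 + (5/2)*(-1)))) = -1750284 + (-2 + (½ + 1 - 5/2)²*(-22 + (½ + 1 - 5/2))) = -1750284 + (-2 + (-1)²*(-22 - 1)) = -1750284 + (-2 + 1*(-23)) = -1750284 + (-2 - 23) = -1750284 - 25 = -1750309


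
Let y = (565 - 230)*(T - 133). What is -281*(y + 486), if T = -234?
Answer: 34410979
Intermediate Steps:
y = -122945 (y = (565 - 230)*(-234 - 133) = 335*(-367) = -122945)
-281*(y + 486) = -281*(-122945 + 486) = -281*(-122459) = 34410979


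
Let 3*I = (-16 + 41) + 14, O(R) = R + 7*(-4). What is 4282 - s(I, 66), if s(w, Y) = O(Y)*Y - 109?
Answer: 1883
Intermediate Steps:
O(R) = -28 + R (O(R) = R - 28 = -28 + R)
I = 13 (I = ((-16 + 41) + 14)/3 = (25 + 14)/3 = (⅓)*39 = 13)
s(w, Y) = -109 + Y*(-28 + Y) (s(w, Y) = (-28 + Y)*Y - 109 = Y*(-28 + Y) - 109 = -109 + Y*(-28 + Y))
4282 - s(I, 66) = 4282 - (-109 + 66*(-28 + 66)) = 4282 - (-109 + 66*38) = 4282 - (-109 + 2508) = 4282 - 1*2399 = 4282 - 2399 = 1883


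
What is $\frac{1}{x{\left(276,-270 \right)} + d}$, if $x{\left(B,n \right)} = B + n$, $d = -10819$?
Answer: $- \frac{1}{10813} \approx -9.2481 \cdot 10^{-5}$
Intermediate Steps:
$\frac{1}{x{\left(276,-270 \right)} + d} = \frac{1}{\left(276 - 270\right) - 10819} = \frac{1}{6 - 10819} = \frac{1}{-10813} = - \frac{1}{10813}$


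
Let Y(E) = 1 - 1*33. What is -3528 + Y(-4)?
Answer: -3560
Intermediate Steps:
Y(E) = -32 (Y(E) = 1 - 33 = -32)
-3528 + Y(-4) = -3528 - 32 = -3560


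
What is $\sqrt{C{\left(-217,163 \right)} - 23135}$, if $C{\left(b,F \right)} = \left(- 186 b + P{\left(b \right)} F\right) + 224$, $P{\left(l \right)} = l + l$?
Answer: $i \sqrt{53291} \approx 230.85 i$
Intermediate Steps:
$P{\left(l \right)} = 2 l$
$C{\left(b,F \right)} = 224 - 186 b + 2 F b$ ($C{\left(b,F \right)} = \left(- 186 b + 2 b F\right) + 224 = \left(- 186 b + 2 F b\right) + 224 = 224 - 186 b + 2 F b$)
$\sqrt{C{\left(-217,163 \right)} - 23135} = \sqrt{\left(224 - -40362 + 2 \cdot 163 \left(-217\right)\right) - 23135} = \sqrt{\left(224 + 40362 - 70742\right) - 23135} = \sqrt{-30156 - 23135} = \sqrt{-53291} = i \sqrt{53291}$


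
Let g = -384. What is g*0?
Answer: 0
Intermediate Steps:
g*0 = -384*0 = 0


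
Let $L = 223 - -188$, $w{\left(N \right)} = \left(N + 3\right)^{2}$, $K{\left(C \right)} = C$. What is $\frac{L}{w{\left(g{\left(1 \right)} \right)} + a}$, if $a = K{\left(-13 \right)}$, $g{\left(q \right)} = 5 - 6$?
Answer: $- \frac{137}{3} \approx -45.667$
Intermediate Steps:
$g{\left(q \right)} = -1$ ($g{\left(q \right)} = 5 - 6 = -1$)
$w{\left(N \right)} = \left(3 + N\right)^{2}$
$a = -13$
$L = 411$ ($L = 223 + 188 = 411$)
$\frac{L}{w{\left(g{\left(1 \right)} \right)} + a} = \frac{411}{\left(3 - 1\right)^{2} - 13} = \frac{411}{2^{2} - 13} = \frac{411}{4 - 13} = \frac{411}{-9} = 411 \left(- \frac{1}{9}\right) = - \frac{137}{3}$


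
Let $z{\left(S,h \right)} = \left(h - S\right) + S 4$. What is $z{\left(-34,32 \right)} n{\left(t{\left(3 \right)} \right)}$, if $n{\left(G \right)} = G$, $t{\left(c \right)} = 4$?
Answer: $-280$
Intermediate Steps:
$z{\left(S,h \right)} = h + 3 S$ ($z{\left(S,h \right)} = \left(h - S\right) + 4 S = h + 3 S$)
$z{\left(-34,32 \right)} n{\left(t{\left(3 \right)} \right)} = \left(32 + 3 \left(-34\right)\right) 4 = \left(32 - 102\right) 4 = \left(-70\right) 4 = -280$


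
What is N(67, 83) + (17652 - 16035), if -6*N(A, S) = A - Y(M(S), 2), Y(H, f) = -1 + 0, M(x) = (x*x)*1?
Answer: 4817/3 ≈ 1605.7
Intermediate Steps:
M(x) = x**2 (M(x) = x**2*1 = x**2)
Y(H, f) = -1
N(A, S) = -1/6 - A/6 (N(A, S) = -(A - 1*(-1))/6 = -(A + 1)/6 = -(1 + A)/6 = -1/6 - A/6)
N(67, 83) + (17652 - 16035) = (-1/6 - 1/6*67) + (17652 - 16035) = (-1/6 - 67/6) + 1617 = -34/3 + 1617 = 4817/3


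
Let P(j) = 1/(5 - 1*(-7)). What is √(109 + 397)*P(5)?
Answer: √506/12 ≈ 1.8745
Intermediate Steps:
P(j) = 1/12 (P(j) = 1/(5 + 7) = 1/12)
√(109 + 397)*P(5) = √(109 + 397)*(1/12) = √506*(1/12) = √506/12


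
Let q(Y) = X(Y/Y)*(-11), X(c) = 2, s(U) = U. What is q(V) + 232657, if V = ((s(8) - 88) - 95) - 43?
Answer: 232635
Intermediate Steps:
V = -218 (V = ((8 - 88) - 95) - 43 = (-80 - 95) - 43 = -175 - 43 = -218)
q(Y) = -22 (q(Y) = 2*(-11) = -22)
q(V) + 232657 = -22 + 232657 = 232635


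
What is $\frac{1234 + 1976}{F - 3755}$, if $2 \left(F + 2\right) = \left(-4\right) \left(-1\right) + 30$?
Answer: $- \frac{321}{374} \approx -0.85829$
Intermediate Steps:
$F = 15$ ($F = -2 + \frac{\left(-4\right) \left(-1\right) + 30}{2} = -2 + \frac{4 + 30}{2} = -2 + \frac{1}{2} \cdot 34 = -2 + 17 = 15$)
$\frac{1234 + 1976}{F - 3755} = \frac{1234 + 1976}{15 - 3755} = \frac{3210}{-3740} = 3210 \left(- \frac{1}{3740}\right) = - \frac{321}{374}$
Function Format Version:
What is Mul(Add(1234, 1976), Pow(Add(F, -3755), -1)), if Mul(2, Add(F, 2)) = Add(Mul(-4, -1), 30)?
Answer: Rational(-321, 374) ≈ -0.85829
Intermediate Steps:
F = 15 (F = Add(-2, Mul(Rational(1, 2), Add(Mul(-4, -1), 30))) = Add(-2, Mul(Rational(1, 2), Add(4, 30))) = Add(-2, Mul(Rational(1, 2), 34)) = Add(-2, 17) = 15)
Mul(Add(1234, 1976), Pow(Add(F, -3755), -1)) = Mul(Add(1234, 1976), Pow(Add(15, -3755), -1)) = Mul(3210, Pow(-3740, -1)) = Mul(3210, Rational(-1, 3740)) = Rational(-321, 374)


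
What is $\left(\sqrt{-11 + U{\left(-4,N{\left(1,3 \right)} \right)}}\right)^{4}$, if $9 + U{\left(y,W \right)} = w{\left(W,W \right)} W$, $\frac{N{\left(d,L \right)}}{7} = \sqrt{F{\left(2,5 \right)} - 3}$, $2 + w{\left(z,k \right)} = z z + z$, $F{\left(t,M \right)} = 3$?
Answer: $400$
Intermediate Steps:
$w{\left(z,k \right)} = -2 + z + z^{2}$ ($w{\left(z,k \right)} = -2 + \left(z z + z\right) = -2 + \left(z^{2} + z\right) = -2 + \left(z + z^{2}\right) = -2 + z + z^{2}$)
$N{\left(d,L \right)} = 0$ ($N{\left(d,L \right)} = 7 \sqrt{3 - 3} = 7 \sqrt{0} = 7 \cdot 0 = 0$)
$U{\left(y,W \right)} = -9 + W \left(-2 + W + W^{2}\right)$ ($U{\left(y,W \right)} = -9 + \left(-2 + W + W^{2}\right) W = -9 + W \left(-2 + W + W^{2}\right)$)
$\left(\sqrt{-11 + U{\left(-4,N{\left(1,3 \right)} \right)}}\right)^{4} = \left(\sqrt{-11 - \left(9 + 0 \left(-2 + 0 + 0^{2}\right)\right)}\right)^{4} = \left(\sqrt{-11 - \left(9 + 0 \left(-2 + 0 + 0\right)\right)}\right)^{4} = \left(\sqrt{-11 + \left(-9 + 0 \left(-2\right)\right)}\right)^{4} = \left(\sqrt{-11 + \left(-9 + 0\right)}\right)^{4} = \left(\sqrt{-11 - 9}\right)^{4} = \left(\sqrt{-20}\right)^{4} = \left(2 i \sqrt{5}\right)^{4} = 400$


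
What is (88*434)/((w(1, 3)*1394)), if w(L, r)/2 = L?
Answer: 9548/697 ≈ 13.699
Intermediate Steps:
w(L, r) = 2*L
(88*434)/((w(1, 3)*1394)) = (88*434)/(((2*1)*1394)) = 38192/((2*1394)) = 38192/2788 = 38192*(1/2788) = 9548/697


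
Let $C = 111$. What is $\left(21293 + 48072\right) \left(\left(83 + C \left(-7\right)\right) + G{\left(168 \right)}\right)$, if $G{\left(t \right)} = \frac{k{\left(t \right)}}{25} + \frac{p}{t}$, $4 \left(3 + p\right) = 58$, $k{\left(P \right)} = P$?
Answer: $- \frac{80082960721}{1680} \approx -4.7668 \cdot 10^{7}$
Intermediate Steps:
$p = \frac{23}{2}$ ($p = -3 + \frac{1}{4} \cdot 58 = -3 + \frac{29}{2} = \frac{23}{2} \approx 11.5$)
$G{\left(t \right)} = \frac{t}{25} + \frac{23}{2 t}$
$\left(21293 + 48072\right) \left(\left(83 + C \left(-7\right)\right) + G{\left(168 \right)}\right) = \left(21293 + 48072\right) \left(\left(83 + 111 \left(-7\right)\right) + \left(\frac{1}{25} \cdot 168 + \frac{23}{2 \cdot 168}\right)\right) = 69365 \left(\left(83 - 777\right) + \left(\frac{168}{25} + \frac{23}{2} \cdot \frac{1}{168}\right)\right) = 69365 \left(-694 + \left(\frac{168}{25} + \frac{23}{336}\right)\right) = 69365 \left(-694 + \frac{57023}{8400}\right) = 69365 \left(- \frac{5772577}{8400}\right) = - \frac{80082960721}{1680}$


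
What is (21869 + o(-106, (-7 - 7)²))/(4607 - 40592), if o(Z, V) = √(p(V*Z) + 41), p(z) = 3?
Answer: -21869/35985 - 2*√11/35985 ≈ -0.60791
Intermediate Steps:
o(Z, V) = 2*√11 (o(Z, V) = √(3 + 41) = √44 = 2*√11)
(21869 + o(-106, (-7 - 7)²))/(4607 - 40592) = (21869 + 2*√11)/(4607 - 40592) = (21869 + 2*√11)/(-35985) = (21869 + 2*√11)*(-1/35985) = -21869/35985 - 2*√11/35985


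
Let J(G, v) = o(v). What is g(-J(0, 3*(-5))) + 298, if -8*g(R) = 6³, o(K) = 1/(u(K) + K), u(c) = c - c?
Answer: 271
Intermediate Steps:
u(c) = 0
o(K) = 1/K (o(K) = 1/(0 + K) = 1/K)
J(G, v) = 1/v
g(R) = -27 (g(R) = -⅛*6³ = -⅛*216 = -27)
g(-J(0, 3*(-5))) + 298 = -27 + 298 = 271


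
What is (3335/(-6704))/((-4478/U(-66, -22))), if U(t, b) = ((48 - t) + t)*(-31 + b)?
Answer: -530265/1876282 ≈ -0.28261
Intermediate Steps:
U(t, b) = -1488 + 48*b (U(t, b) = 48*(-31 + b) = -1488 + 48*b)
(3335/(-6704))/((-4478/U(-66, -22))) = (3335/(-6704))/((-4478/(-1488 + 48*(-22)))) = (3335*(-1/6704))/((-4478/(-1488 - 1056))) = -3335/(6704*((-4478/(-2544)))) = -3335/(6704*((-4478*(-1/2544)))) = -3335/(6704*2239/1272) = -3335/6704*1272/2239 = -530265/1876282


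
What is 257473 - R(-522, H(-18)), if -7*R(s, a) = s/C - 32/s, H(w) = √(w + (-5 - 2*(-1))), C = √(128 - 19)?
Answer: 470403187/1827 - 522*√109/763 ≈ 2.5747e+5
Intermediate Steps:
C = √109 ≈ 10.440
H(w) = √(-3 + w) (H(w) = √(w + (-5 + 2)) = √(w - 3) = √(-3 + w))
R(s, a) = 32/(7*s) - s*√109/763 (R(s, a) = -(s/(√109) - 32/s)/7 = -(s*(√109/109) - 32/s)/7 = -(s*√109/109 - 32/s)/7 = -(-32/s + s*√109/109)/7 = 32/(7*s) - s*√109/763)
257473 - R(-522, H(-18)) = 257473 - (3488 - 1*√109*(-522)²)/(763*(-522)) = 257473 - (-1)*(3488 - 1*√109*272484)/(763*522) = 257473 - (-1)*(3488 - 272484*√109)/(763*522) = 257473 - (-16/1827 + 522*√109/763) = 257473 + (16/1827 - 522*√109/763) = 470403187/1827 - 522*√109/763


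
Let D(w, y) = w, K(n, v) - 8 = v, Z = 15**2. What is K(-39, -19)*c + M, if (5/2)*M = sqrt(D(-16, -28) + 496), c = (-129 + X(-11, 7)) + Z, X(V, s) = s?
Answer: -1133 + 8*sqrt(30)/5 ≈ -1124.2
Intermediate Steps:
Z = 225
K(n, v) = 8 + v
c = 103 (c = (-129 + 7) + 225 = -122 + 225 = 103)
M = 8*sqrt(30)/5 (M = 2*sqrt(-16 + 496)/5 = 2*sqrt(480)/5 = 2*(4*sqrt(30))/5 = 8*sqrt(30)/5 ≈ 8.7636)
K(-39, -19)*c + M = (8 - 19)*103 + 8*sqrt(30)/5 = -11*103 + 8*sqrt(30)/5 = -1133 + 8*sqrt(30)/5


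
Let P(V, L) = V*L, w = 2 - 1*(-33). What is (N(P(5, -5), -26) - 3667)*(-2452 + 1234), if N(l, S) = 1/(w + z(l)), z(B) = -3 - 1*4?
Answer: 8932725/2 ≈ 4.4664e+6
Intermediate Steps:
z(B) = -7 (z(B) = -3 - 4 = -7)
w = 35 (w = 2 + 33 = 35)
P(V, L) = L*V
N(l, S) = 1/28 (N(l, S) = 1/(35 - 7) = 1/28)
(N(P(5, -5), -26) - 3667)*(-2452 + 1234) = (1/28 - 3667)*(-2452 + 1234) = -102675/28*(-1218) = 8932725/2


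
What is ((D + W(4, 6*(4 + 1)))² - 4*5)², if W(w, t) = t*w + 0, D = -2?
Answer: 193321216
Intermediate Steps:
W(w, t) = t*w
((D + W(4, 6*(4 + 1)))² - 4*5)² = ((-2 + (6*(4 + 1))*4)² - 4*5)² = ((-2 + (6*5)*4)² - 20)² = ((-2 + 30*4)² - 20)² = ((-2 + 120)² - 20)² = (118² - 20)² = (13924 - 20)² = 13904² = 193321216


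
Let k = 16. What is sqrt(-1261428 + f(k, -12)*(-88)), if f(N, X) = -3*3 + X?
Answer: 2*I*sqrt(314895) ≈ 1122.3*I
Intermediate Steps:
f(N, X) = -9 + X
sqrt(-1261428 + f(k, -12)*(-88)) = sqrt(-1261428 + (-9 - 12)*(-88)) = sqrt(-1261428 - 21*(-88)) = sqrt(-1261428 + 1848) = sqrt(-1259580) = 2*I*sqrt(314895)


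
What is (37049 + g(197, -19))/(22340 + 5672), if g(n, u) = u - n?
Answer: 36833/28012 ≈ 1.3149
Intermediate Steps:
(37049 + g(197, -19))/(22340 + 5672) = (37049 + (-19 - 1*197))/(22340 + 5672) = (37049 + (-19 - 197))/28012 = (37049 - 216)*(1/28012) = 36833*(1/28012) = 36833/28012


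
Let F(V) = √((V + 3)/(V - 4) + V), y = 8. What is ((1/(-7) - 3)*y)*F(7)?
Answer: -176*√93/21 ≈ -80.823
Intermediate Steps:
F(V) = √(V + (3 + V)/(-4 + V)) (F(V) = √((3 + V)/(-4 + V) + V) = √(V + (3 + V)/(-4 + V)))
((1/(-7) - 3)*y)*F(7) = ((1/(-7) - 3)*8)*√((3 + 7 + 7*(-4 + 7))/(-4 + 7)) = ((-⅐ - 3)*8)*√((3 + 7 + 7*3)/3) = (-22/7*8)*√((3 + 7 + 21)/3) = -176*√93/3/7 = -176*√93/21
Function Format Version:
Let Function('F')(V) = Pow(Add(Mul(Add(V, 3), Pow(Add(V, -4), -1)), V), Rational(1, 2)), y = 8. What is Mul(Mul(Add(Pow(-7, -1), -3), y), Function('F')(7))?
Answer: Mul(Rational(-176, 21), Pow(93, Rational(1, 2))) ≈ -80.823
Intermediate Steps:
Function('F')(V) = Pow(Add(V, Mul(Pow(Add(-4, V), -1), Add(3, V))), Rational(1, 2)) (Function('F')(V) = Pow(Add(Mul(Add(3, V), Pow(Add(-4, V), -1)), V), Rational(1, 2)) = Pow(Add(Mul(Pow(Add(-4, V), -1), Add(3, V)), V), Rational(1, 2)) = Pow(Add(V, Mul(Pow(Add(-4, V), -1), Add(3, V))), Rational(1, 2)))
Mul(Mul(Add(Pow(-7, -1), -3), y), Function('F')(7)) = Mul(Mul(Add(Pow(-7, -1), -3), 8), Pow(Mul(Pow(Add(-4, 7), -1), Add(3, 7, Mul(7, Add(-4, 7)))), Rational(1, 2))) = Mul(Mul(Add(Rational(-1, 7), -3), 8), Pow(Mul(Pow(3, -1), Add(3, 7, Mul(7, 3))), Rational(1, 2))) = Mul(Mul(Rational(-22, 7), 8), Pow(Mul(Rational(1, 3), Add(3, 7, 21)), Rational(1, 2))) = Mul(Rational(-176, 7), Pow(Mul(Rational(1, 3), 31), Rational(1, 2))) = Mul(Rational(-176, 7), Pow(Rational(31, 3), Rational(1, 2))) = Mul(Rational(-176, 7), Mul(Rational(1, 3), Pow(93, Rational(1, 2)))) = Mul(Rational(-176, 21), Pow(93, Rational(1, 2)))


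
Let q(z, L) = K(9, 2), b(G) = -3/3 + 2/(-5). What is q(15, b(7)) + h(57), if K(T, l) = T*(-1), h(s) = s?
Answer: 48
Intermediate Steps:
b(G) = -7/5 (b(G) = -3*1/3 + 2*(-1/5) = -1 - 2/5 = -7/5)
K(T, l) = -T
q(z, L) = -9 (q(z, L) = -1*9 = -9)
q(15, b(7)) + h(57) = -9 + 57 = 48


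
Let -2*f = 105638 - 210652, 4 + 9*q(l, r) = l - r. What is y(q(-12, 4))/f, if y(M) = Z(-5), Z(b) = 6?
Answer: 6/52507 ≈ 0.00011427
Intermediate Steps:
q(l, r) = -4/9 - r/9 + l/9 (q(l, r) = -4/9 + (l - r)/9 = -4/9 + (-r/9 + l/9) = -4/9 - r/9 + l/9)
y(M) = 6
f = 52507 (f = -(105638 - 210652)/2 = -½*(-105014) = 52507)
y(q(-12, 4))/f = 6/52507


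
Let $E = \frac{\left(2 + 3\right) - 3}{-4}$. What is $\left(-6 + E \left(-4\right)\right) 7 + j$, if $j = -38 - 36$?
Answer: $-102$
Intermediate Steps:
$j = -74$ ($j = -38 - 36 = -74$)
$E = - \frac{1}{2}$ ($E = \left(5 - 3\right) \left(- \frac{1}{4}\right) = 2 \left(- \frac{1}{4}\right) = - \frac{1}{2} \approx -0.5$)
$\left(-6 + E \left(-4\right)\right) 7 + j = \left(-6 - -2\right) 7 - 74 = \left(-6 + 2\right) 7 - 74 = \left(-4\right) 7 - 74 = -28 - 74 = -102$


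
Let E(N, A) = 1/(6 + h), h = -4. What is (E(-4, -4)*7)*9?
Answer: 63/2 ≈ 31.500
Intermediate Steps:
E(N, A) = 1/2 (E(N, A) = 1/(6 - 4) = 1/2)
(E(-4, -4)*7)*9 = ((1/2)*7)*9 = (7/2)*9 = 63/2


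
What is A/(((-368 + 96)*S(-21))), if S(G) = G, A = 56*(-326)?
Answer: -163/51 ≈ -3.1961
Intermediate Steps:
A = -18256
A/(((-368 + 96)*S(-21))) = -18256*(-1/(21*(-368 + 96))) = -18256/((-272*(-21))) = -18256/5712 = -18256*1/5712 = -163/51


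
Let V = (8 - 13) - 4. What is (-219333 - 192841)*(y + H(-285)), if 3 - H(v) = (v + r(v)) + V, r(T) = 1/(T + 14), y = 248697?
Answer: -27812419563250/271 ≈ -1.0263e+11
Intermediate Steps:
r(T) = 1/(14 + T)
V = -9 (V = -5 - 4 = -9)
H(v) = 12 - v - 1/(14 + v) (H(v) = 3 - ((v + 1/(14 + v)) - 9) = 3 - (-9 + v + 1/(14 + v)) = 3 + (9 - v - 1/(14 + v)) = 12 - v - 1/(14 + v))
(-219333 - 192841)*(y + H(-285)) = (-219333 - 192841)*(248697 + (-1 + (12 - 1*(-285))*(14 - 285))/(14 - 285)) = -412174*(248697 + (-1 + (12 + 285)*(-271))/(-271)) = -412174*(248697 - (-1 + 297*(-271))/271) = -412174*(248697 - (-1 - 80487)/271) = -412174*(248697 - 1/271*(-80488)) = -412174*(248697 + 80488/271) = -412174*67477375/271 = -27812419563250/271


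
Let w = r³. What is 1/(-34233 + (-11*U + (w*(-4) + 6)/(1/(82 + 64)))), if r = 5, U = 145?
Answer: -1/107952 ≈ -9.2634e-6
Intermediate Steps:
w = 125 (w = 5³ = 125)
1/(-34233 + (-11*U + (w*(-4) + 6)/(1/(82 + 64)))) = 1/(-34233 + (-11*145 + (125*(-4) + 6)/(1/(82 + 64)))) = 1/(-34233 + (-1595 + (-500 + 6)/(1/146))) = 1/(-34233 + (-1595 - 494/1/146)) = 1/(-34233 + (-1595 - 494*146)) = 1/(-34233 + (-1595 - 72124)) = 1/(-34233 - 73719) = 1/(-107952) = -1/107952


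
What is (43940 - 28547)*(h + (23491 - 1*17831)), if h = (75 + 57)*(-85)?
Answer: -85585080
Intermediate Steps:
h = -11220 (h = 132*(-85) = -11220)
(43940 - 28547)*(h + (23491 - 1*17831)) = (43940 - 28547)*(-11220 + (23491 - 1*17831)) = 15393*(-11220 + (23491 - 17831)) = 15393*(-11220 + 5660) = 15393*(-5560) = -85585080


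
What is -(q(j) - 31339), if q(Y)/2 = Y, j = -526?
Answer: 32391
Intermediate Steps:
q(Y) = 2*Y
-(q(j) - 31339) = -(2*(-526) - 31339) = -(-1052 - 31339) = -1*(-32391) = 32391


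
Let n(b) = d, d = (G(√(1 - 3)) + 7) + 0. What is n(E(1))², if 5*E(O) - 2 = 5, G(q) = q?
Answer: (7 + I*√2)² ≈ 47.0 + 19.799*I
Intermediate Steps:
E(O) = 7/5 (E(O) = ⅖ + (⅕)*5 = ⅖ + 1 = 7/5)
d = 7 + I*√2 (d = (√(1 - 3) + 7) + 0 = (√(-2) + 7) + 0 = (I*√2 + 7) + 0 = (7 + I*√2) + 0 = 7 + I*√2 ≈ 7.0 + 1.4142*I)
n(b) = 7 + I*√2
n(E(1))² = (7 + I*√2)²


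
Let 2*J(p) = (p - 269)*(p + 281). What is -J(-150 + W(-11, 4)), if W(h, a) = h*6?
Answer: 31525/2 ≈ 15763.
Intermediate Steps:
W(h, a) = 6*h
J(p) = (-269 + p)*(281 + p)/2 (J(p) = ((p - 269)*(p + 281))/2 = ((-269 + p)*(281 + p))/2 = (-269 + p)*(281 + p)/2)
-J(-150 + W(-11, 4)) = -(-75589/2 + (-150 + 6*(-11))**2/2 + 6*(-150 + 6*(-11))) = -(-75589/2 + (-150 - 66)**2/2 + 6*(-150 - 66)) = -(-75589/2 + (1/2)*(-216)**2 + 6*(-216)) = -(-75589/2 + (1/2)*46656 - 1296) = -(-75589/2 + 23328 - 1296) = -1*(-31525/2) = 31525/2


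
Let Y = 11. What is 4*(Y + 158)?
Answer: 676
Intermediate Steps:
4*(Y + 158) = 4*(11 + 158) = 4*169 = 676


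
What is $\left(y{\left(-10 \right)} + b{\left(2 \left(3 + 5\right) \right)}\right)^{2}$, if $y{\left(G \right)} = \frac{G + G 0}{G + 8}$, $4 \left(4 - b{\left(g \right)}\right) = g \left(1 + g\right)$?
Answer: $3481$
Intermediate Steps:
$b{\left(g \right)} = 4 - \frac{g \left(1 + g\right)}{4}$
$y{\left(G \right)} = \frac{G}{8 + G}$ ($y{\left(G \right)} = \frac{G + 0}{8 + G} = \frac{G}{8 + G}$)
$\left(y{\left(-10 \right)} + b{\left(2 \left(3 + 5\right) \right)}\right)^{2} = \left(- \frac{10}{8 - 10} - \left(-4 + \frac{4 \left(3 + 5\right)^{2}}{4} + \frac{1}{4} \cdot 2 \left(3 + 5\right)\right)\right)^{2} = \left(- \frac{10}{-2} - \left(-4 + 64 + \frac{1}{4} \cdot 2 \cdot 8\right)\right)^{2} = \left(\left(-10\right) \left(- \frac{1}{2}\right) - 64\right)^{2} = \left(5 - 64\right)^{2} = \left(-59\right)^{2} = 3481$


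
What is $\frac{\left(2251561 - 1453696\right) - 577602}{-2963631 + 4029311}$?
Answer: $\frac{220263}{1065680} \approx 0.20669$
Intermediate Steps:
$\frac{\left(2251561 - 1453696\right) - 577602}{-2963631 + 4029311} = \frac{797865 - 577602}{1065680} = 220263 \cdot \frac{1}{1065680} = \frac{220263}{1065680}$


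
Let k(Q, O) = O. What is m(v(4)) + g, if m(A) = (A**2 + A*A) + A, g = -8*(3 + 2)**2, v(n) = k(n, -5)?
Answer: -155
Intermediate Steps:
v(n) = -5
g = -200 (g = -8*5**2 = -8*25 = -4*50 = -200)
m(A) = A + 2*A**2 (m(A) = (A**2 + A**2) + A = 2*A**2 + A = A + 2*A**2)
m(v(4)) + g = -5*(1 + 2*(-5)) - 200 = -5*(1 - 10) - 200 = -5*(-9) - 200 = 45 - 200 = -155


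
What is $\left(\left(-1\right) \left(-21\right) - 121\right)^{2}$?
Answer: $10000$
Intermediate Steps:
$\left(\left(-1\right) \left(-21\right) - 121\right)^{2} = \left(21 - 121\right)^{2} = \left(-100\right)^{2} = 10000$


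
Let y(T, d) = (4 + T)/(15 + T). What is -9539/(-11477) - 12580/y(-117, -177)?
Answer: -14725749413/1296901 ≈ -11355.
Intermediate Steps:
y(T, d) = (4 + T)/(15 + T)
-9539/(-11477) - 12580/y(-117, -177) = -9539/(-11477) - 12580*(15 - 117)/(4 - 117) = -9539*(-1/11477) - 12580/(-113/(-102)) = 9539/11477 - 12580/((-1/102*(-113))) = 9539/11477 - 12580/113/102 = 9539/11477 - 12580*102/113 = 9539/11477 - 1283160/113 = -14725749413/1296901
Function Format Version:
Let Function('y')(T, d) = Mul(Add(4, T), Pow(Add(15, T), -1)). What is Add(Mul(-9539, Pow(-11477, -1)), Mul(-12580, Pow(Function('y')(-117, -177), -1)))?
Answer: Rational(-14725749413, 1296901) ≈ -11355.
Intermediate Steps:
Function('y')(T, d) = Mul(Pow(Add(15, T), -1), Add(4, T))
Add(Mul(-9539, Pow(-11477, -1)), Mul(-12580, Pow(Function('y')(-117, -177), -1))) = Add(Mul(-9539, Pow(-11477, -1)), Mul(-12580, Pow(Mul(Pow(Add(15, -117), -1), Add(4, -117)), -1))) = Add(Mul(-9539, Rational(-1, 11477)), Mul(-12580, Pow(Mul(Pow(-102, -1), -113), -1))) = Add(Rational(9539, 11477), Mul(-12580, Pow(Mul(Rational(-1, 102), -113), -1))) = Add(Rational(9539, 11477), Mul(-12580, Pow(Rational(113, 102), -1))) = Add(Rational(9539, 11477), Mul(-12580, Rational(102, 113))) = Add(Rational(9539, 11477), Rational(-1283160, 113)) = Rational(-14725749413, 1296901)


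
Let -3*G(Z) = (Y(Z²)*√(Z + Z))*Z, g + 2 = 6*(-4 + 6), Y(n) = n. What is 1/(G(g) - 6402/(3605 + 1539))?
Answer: 74096748/132303587782391 - 39691104000*√5/132303587782391 ≈ -0.00067026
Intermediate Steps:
g = 10 (g = -2 + 6*(-4 + 6) = -2 + 6*2 = -2 + 12 = 10)
G(Z) = -√2*Z^(7/2)/3 (G(Z) = -Z²*√(Z + Z)*Z/3 = -Z²*√(2*Z)*Z/3 = -Z²*(√2*√Z)*Z/3 = -√2*Z^(5/2)*Z/3 = -√2*Z^(7/2)/3)
1/(G(g) - 6402/(3605 + 1539)) = 1/(-√2*10^(7/2)/3 - 6402/(3605 + 1539)) = 1/(-√2*1000*√10/3 - 6402/5144) = 1/(-2000*√5/3 - 6402*1/5144) = 1/(-2000*√5/3 - 3201/2572) = 1/(-3201/2572 - 2000*√5/3)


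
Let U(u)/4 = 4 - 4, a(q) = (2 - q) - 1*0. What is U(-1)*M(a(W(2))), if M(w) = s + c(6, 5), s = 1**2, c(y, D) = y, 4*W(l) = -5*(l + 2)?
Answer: 0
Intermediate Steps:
W(l) = -5/2 - 5*l/4 (W(l) = (-5*(l + 2))/4 = (-5*(2 + l))/4 = (-10 - 5*l)/4 = -5/2 - 5*l/4)
a(q) = 2 - q (a(q) = (2 - q) + 0 = 2 - q)
U(u) = 0 (U(u) = 4*(4 - 4) = 4*0 = 0)
s = 1
M(w) = 7 (M(w) = 1 + 6 = 7)
U(-1)*M(a(W(2))) = 0*7 = 0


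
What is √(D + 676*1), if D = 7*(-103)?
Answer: 3*I*√5 ≈ 6.7082*I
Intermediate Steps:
D = -721
√(D + 676*1) = √(-721 + 676*1) = √(-721 + 676) = √(-45) = 3*I*√5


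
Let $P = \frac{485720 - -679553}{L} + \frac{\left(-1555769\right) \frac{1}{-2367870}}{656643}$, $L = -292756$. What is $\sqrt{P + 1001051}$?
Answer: $\frac{\sqrt{1440382852244312098370396460893448790585}}{37932523254715830} \approx 1000.5$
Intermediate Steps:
$P = - \frac{905909372836516283}{227595139528294980}$ ($P = \frac{485720 - -679553}{-292756} + \frac{\left(-1555769\right) \frac{1}{-2367870}}{656643} = \left(485720 + 679553\right) \left(- \frac{1}{292756}\right) + \left(-1555769\right) \left(- \frac{1}{2367870}\right) \frac{1}{656643} = 1165273 \left(- \frac{1}{292756}\right) + \frac{1555769}{2367870} \cdot \frac{1}{656643} = - \frac{1165273}{292756} + \frac{1555769}{1554845260410} = - \frac{905909372836516283}{227595139528294980} \approx -3.9804$)
$\sqrt{P + 1001051} = \sqrt{- \frac{905909372836516283}{227595139528294980} + 1001051} = \sqrt{\frac{227833436110566381507697}{227595139528294980}} = \frac{\sqrt{1440382852244312098370396460893448790585}}{37932523254715830}$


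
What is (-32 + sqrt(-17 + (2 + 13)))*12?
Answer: -384 + 12*I*sqrt(2) ≈ -384.0 + 16.971*I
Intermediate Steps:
(-32 + sqrt(-17 + (2 + 13)))*12 = (-32 + sqrt(-17 + 15))*12 = (-32 + sqrt(-2))*12 = (-32 + I*sqrt(2))*12 = -384 + 12*I*sqrt(2)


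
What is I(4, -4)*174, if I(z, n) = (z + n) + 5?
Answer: 870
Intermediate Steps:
I(z, n) = 5 + n + z (I(z, n) = (n + z) + 5 = 5 + n + z)
I(4, -4)*174 = (5 - 4 + 4)*174 = 5*174 = 870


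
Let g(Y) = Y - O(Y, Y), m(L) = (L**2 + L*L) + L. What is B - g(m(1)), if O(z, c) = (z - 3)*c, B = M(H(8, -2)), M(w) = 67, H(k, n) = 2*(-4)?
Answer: 64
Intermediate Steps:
m(L) = L + 2*L**2 (m(L) = (L**2 + L**2) + L = 2*L**2 + L = L + 2*L**2)
H(k, n) = -8
B = 67
O(z, c) = c*(-3 + z) (O(z, c) = (-3 + z)*c = c*(-3 + z))
g(Y) = Y - Y*(-3 + Y)
B - g(m(1)) = 67 - 1*(1 + 2*1)*(4 - (1 + 2*1)) = 67 - 1*(1 + 2)*(4 - (1 + 2)) = 67 - 1*3*(4 - 3) = 67 - 3*(4 - 1*3) = 67 - 3*(4 - 3) = 67 - 3 = 64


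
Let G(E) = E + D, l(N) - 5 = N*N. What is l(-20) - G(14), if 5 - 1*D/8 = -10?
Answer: 271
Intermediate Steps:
D = 120 (D = 40 - 8*(-10) = 40 + 80 = 120)
l(N) = 5 + N² (l(N) = 5 + N*N = 5 + N²)
G(E) = 120 + E (G(E) = E + 120 = 120 + E)
l(-20) - G(14) = (5 + (-20)²) - (120 + 14) = (5 + 400) - 1*134 = 405 - 134 = 271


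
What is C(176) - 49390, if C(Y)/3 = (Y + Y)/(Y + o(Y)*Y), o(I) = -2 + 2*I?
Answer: -5778628/117 ≈ -49390.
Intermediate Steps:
C(Y) = 6*Y/(Y + Y*(-2 + 2*Y)) (C(Y) = 3*((Y + Y)/(Y + (-2 + 2*Y)*Y)) = 3*((2*Y)/(Y + Y*(-2 + 2*Y))) = 3*(2*Y/(Y + Y*(-2 + 2*Y))) = 6*Y/(Y + Y*(-2 + 2*Y)))
C(176) - 49390 = 6/(-1 + 2*176) - 49390 = 6/(-1 + 352) - 49390 = 6/351 - 49390 = 6*(1/351) - 49390 = 2/117 - 49390 = -5778628/117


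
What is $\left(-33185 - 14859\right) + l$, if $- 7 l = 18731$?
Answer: $- \frac{355039}{7} \approx -50720.0$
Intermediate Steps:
$l = - \frac{18731}{7}$ ($l = \left(- \frac{1}{7}\right) 18731 = - \frac{18731}{7} \approx -2675.9$)
$\left(-33185 - 14859\right) + l = \left(-33185 - 14859\right) - \frac{18731}{7} = -48044 - \frac{18731}{7} = - \frac{355039}{7}$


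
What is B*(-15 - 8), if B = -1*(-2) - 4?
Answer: 46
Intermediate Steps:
B = -2 (B = 2 - 4 = -2)
B*(-15 - 8) = -2*(-15 - 8) = -2*(-23) = 46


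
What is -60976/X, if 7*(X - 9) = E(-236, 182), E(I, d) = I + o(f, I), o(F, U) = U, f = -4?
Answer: 426832/409 ≈ 1043.6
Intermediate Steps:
E(I, d) = 2*I (E(I, d) = I + I = 2*I)
X = -409/7 (X = 9 + (2*(-236))/7 = 9 + (⅐)*(-472) = 9 - 472/7 = -409/7 ≈ -58.429)
-60976/X = -60976/(-409/7) = -60976*(-7/409) = 426832/409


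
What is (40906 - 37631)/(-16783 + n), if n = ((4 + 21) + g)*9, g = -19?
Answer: -3275/16729 ≈ -0.19577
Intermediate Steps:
n = 54 (n = ((4 + 21) - 19)*9 = (25 - 19)*9 = 6*9 = 54)
(40906 - 37631)/(-16783 + n) = (40906 - 37631)/(-16783 + 54) = 3275/(-16729) = 3275*(-1/16729) = -3275/16729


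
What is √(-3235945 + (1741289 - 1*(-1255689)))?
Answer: I*√238967 ≈ 488.84*I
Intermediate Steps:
√(-3235945 + (1741289 - 1*(-1255689))) = √(-3235945 + (1741289 + 1255689)) = √(-3235945 + 2996978) = √(-238967) = I*√238967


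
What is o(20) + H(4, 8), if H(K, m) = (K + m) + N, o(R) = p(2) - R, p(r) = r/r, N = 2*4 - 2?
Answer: -1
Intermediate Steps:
N = 6 (N = 8 - 2 = 6)
p(r) = 1
o(R) = 1 - R
H(K, m) = 6 + K + m (H(K, m) = (K + m) + 6 = 6 + K + m)
o(20) + H(4, 8) = (1 - 1*20) + (6 + 4 + 8) = (1 - 20) + 18 = -19 + 18 = -1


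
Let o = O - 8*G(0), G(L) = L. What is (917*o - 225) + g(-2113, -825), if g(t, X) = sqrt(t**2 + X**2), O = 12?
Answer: 10779 + sqrt(5145394) ≈ 13047.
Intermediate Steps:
g(t, X) = sqrt(X**2 + t**2)
o = 12 (o = 12 - 8*0 = 12 + 0 = 12)
(917*o - 225) + g(-2113, -825) = (917*12 - 225) + sqrt((-825)**2 + (-2113)**2) = (11004 - 225) + sqrt(680625 + 4464769) = 10779 + sqrt(5145394)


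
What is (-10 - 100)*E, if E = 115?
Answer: -12650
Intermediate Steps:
(-10 - 100)*E = (-10 - 100)*115 = -110*115 = -12650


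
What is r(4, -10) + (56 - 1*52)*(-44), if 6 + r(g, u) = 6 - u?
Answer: -166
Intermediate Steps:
r(g, u) = -u (r(g, u) = -6 + (6 - u) = -u)
r(4, -10) + (56 - 1*52)*(-44) = -1*(-10) + (56 - 1*52)*(-44) = 10 + (56 - 52)*(-44) = 10 + 4*(-44) = 10 - 176 = -166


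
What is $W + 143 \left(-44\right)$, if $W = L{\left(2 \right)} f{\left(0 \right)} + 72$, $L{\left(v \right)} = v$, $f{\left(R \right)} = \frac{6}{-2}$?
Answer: $-6226$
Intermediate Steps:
$f{\left(R \right)} = -3$ ($f{\left(R \right)} = 6 \left(- \frac{1}{2}\right) = -3$)
$W = 66$ ($W = 2 \left(-3\right) + 72 = -6 + 72 = 66$)
$W + 143 \left(-44\right) = 66 + 143 \left(-44\right) = 66 - 6292 = -6226$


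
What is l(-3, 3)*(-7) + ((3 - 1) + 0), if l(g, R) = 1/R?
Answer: -⅓ ≈ -0.33333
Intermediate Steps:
l(g, R) = 1/R
l(-3, 3)*(-7) + ((3 - 1) + 0) = -7/3 + ((3 - 1) + 0) = (⅓)*(-7) + (2 + 0) = -7/3 + 2 = -⅓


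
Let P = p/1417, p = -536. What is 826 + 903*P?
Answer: 686434/1417 ≈ 484.43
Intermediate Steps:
P = -536/1417 ≈ -0.37826
826 + 903*P = 826 + 903*(-536/1417) = 826 - 484008/1417 = 686434/1417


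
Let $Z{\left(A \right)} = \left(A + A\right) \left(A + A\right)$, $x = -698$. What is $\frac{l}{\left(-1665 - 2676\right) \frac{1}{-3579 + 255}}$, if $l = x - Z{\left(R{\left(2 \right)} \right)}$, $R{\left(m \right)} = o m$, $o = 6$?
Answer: $- \frac{1411592}{1447} \approx -975.53$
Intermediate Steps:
$R{\left(m \right)} = 6 m$
$Z{\left(A \right)} = 4 A^{2}$ ($Z{\left(A \right)} = 2 A 2 A = 4 A^{2}$)
$l = -1274$ ($l = -698 - 4 \left(6 \cdot 2\right)^{2} = -698 - 4 \cdot 12^{2} = -698 - 4 \cdot 144 = -698 - 576 = -1274$)
$\frac{l}{\left(-1665 - 2676\right) \frac{1}{-3579 + 255}} = - \frac{1274}{\left(-1665 - 2676\right) \frac{1}{-3579 + 255}} = - \frac{1274}{\left(-4341\right) \frac{1}{-3324}} = - \frac{1274}{\left(-4341\right) \left(- \frac{1}{3324}\right)} = - \frac{1274}{\frac{1447}{1108}} = \left(-1274\right) \frac{1108}{1447} = - \frac{1411592}{1447}$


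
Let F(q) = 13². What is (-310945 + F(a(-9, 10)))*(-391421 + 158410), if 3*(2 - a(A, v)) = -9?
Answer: 72414226536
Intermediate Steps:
a(A, v) = 5 (a(A, v) = 2 - ⅓*(-9) = 2 + 3 = 5)
F(q) = 169
(-310945 + F(a(-9, 10)))*(-391421 + 158410) = (-310945 + 169)*(-391421 + 158410) = -310776*(-233011) = 72414226536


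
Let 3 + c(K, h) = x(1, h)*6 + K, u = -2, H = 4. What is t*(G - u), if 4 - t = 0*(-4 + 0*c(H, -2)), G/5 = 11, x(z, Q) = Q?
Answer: 228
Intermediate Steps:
G = 55 (G = 5*11 = 55)
c(K, h) = -3 + K + 6*h (c(K, h) = -3 + (h*6 + K) = -3 + (6*h + K) = -3 + (K + 6*h) = -3 + K + 6*h)
t = 4 (t = 4 - 0*(-4 + 0*(-3 + 4 + 6*(-2))) = 4 - 0*(-4 + 0*(-3 + 4 - 12)) = 4 - 0*(-4 + 0*(-11)) = 4 - 0*(-4 + 0) = 4 - 0*(-4) = 4 - 1*0 = 4 + 0 = 4)
t*(G - u) = 4*(55 - 1*(-2)) = 4*(55 + 2) = 4*57 = 228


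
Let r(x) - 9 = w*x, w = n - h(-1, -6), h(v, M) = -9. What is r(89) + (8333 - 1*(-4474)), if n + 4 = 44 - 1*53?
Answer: 12460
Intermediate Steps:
n = -13 (n = -4 + (44 - 1*53) = -4 + (44 - 53) = -4 - 9 = -13)
w = -4 (w = -13 - 1*(-9) = -13 + 9 = -4)
r(x) = 9 - 4*x
r(89) + (8333 - 1*(-4474)) = (9 - 4*89) + (8333 - 1*(-4474)) = (9 - 356) + (8333 + 4474) = -347 + 12807 = 12460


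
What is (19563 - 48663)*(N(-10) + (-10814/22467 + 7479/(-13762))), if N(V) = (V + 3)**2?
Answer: -71942469592250/51531809 ≈ -1.3961e+6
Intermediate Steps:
N(V) = (3 + V)**2
(19563 - 48663)*(N(-10) + (-10814/22467 + 7479/(-13762))) = (19563 - 48663)*((3 - 10)**2 + (-10814/22467 + 7479/(-13762))) = -29100*((-7)**2 + (-10814*1/22467 + 7479*(-1/13762))) = -29100*(49 + (-10814/22467 - 7479/13762)) = -29100*(49 - 316852961/309190854) = -29100*14833498885/309190854 = -71942469592250/51531809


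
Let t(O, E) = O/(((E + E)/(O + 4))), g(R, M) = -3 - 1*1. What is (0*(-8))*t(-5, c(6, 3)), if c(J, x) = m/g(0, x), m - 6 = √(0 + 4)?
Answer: 0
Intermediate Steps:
m = 8 (m = 6 + √(0 + 4) = 6 + √4 = 6 + 2 = 8)
g(R, M) = -4 (g(R, M) = -3 - 1 = -4)
c(J, x) = -2 (c(J, x) = 8/(-4) = 8*(-¼) = -2)
t(O, E) = O*(4 + O)/(2*E) (t(O, E) = O/(((2*E)/(4 + O))) = O/((2*E/(4 + O))) = O*((4 + O)/(2*E)) = O*(4 + O)/(2*E))
(0*(-8))*t(-5, c(6, 3)) = (0*(-8))*((½)*(-5)*(4 - 5)/(-2)) = 0*((½)*(-5)*(-½)*(-1)) = 0*(-5/4) = 0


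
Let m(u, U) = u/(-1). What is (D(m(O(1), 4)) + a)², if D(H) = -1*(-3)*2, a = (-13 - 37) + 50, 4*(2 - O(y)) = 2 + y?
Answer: 36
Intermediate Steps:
O(y) = 3/2 - y/4 (O(y) = 2 - (2 + y)/4 = 2 + (-½ - y/4) = 3/2 - y/4)
a = 0 (a = -50 + 50 = 0)
m(u, U) = -u (m(u, U) = u*(-1) = -u)
D(H) = 6 (D(H) = 3*2 = 6)
(D(m(O(1), 4)) + a)² = (6 + 0)² = 6² = 36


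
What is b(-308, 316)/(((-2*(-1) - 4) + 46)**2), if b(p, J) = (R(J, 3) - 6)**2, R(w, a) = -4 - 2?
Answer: 9/121 ≈ 0.074380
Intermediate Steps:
R(w, a) = -6
b(p, J) = 144 (b(p, J) = (-6 - 6)**2 = (-12)**2 = 144)
b(-308, 316)/(((-2*(-1) - 4) + 46)**2) = 144/(((-2*(-1) - 4) + 46)**2) = 144/(((2 - 4) + 46)**2) = 144/((-2 + 46)**2) = 144/(44**2) = 144/1936 = 144*(1/1936) = 9/121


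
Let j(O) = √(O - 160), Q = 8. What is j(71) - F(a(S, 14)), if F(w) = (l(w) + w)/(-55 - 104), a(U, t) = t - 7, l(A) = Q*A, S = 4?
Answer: 21/53 + I*√89 ≈ 0.39623 + 9.434*I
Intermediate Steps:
l(A) = 8*A
a(U, t) = -7 + t
F(w) = -3*w/53 (F(w) = (8*w + w)/(-55 - 104) = (9*w)/(-159) = (9*w)*(-1/159) = -3*w/53)
j(O) = √(-160 + O)
j(71) - F(a(S, 14)) = √(-160 + 71) - (-3)*(-7 + 14)/53 = √(-89) - (-3)*7/53 = I*√89 - 1*(-21/53) = I*√89 + 21/53 = 21/53 + I*√89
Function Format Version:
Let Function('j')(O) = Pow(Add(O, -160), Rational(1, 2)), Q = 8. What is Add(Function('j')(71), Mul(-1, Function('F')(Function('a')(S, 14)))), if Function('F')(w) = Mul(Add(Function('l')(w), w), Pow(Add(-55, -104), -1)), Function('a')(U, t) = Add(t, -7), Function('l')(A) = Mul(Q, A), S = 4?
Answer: Add(Rational(21, 53), Mul(I, Pow(89, Rational(1, 2)))) ≈ Add(0.39623, Mul(9.4340, I))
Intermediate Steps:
Function('l')(A) = Mul(8, A)
Function('a')(U, t) = Add(-7, t)
Function('F')(w) = Mul(Rational(-3, 53), w) (Function('F')(w) = Mul(Add(Mul(8, w), w), Pow(Add(-55, -104), -1)) = Mul(Mul(9, w), Pow(-159, -1)) = Mul(Mul(9, w), Rational(-1, 159)) = Mul(Rational(-3, 53), w))
Function('j')(O) = Pow(Add(-160, O), Rational(1, 2))
Add(Function('j')(71), Mul(-1, Function('F')(Function('a')(S, 14)))) = Add(Pow(Add(-160, 71), Rational(1, 2)), Mul(-1, Mul(Rational(-3, 53), Add(-7, 14)))) = Add(Pow(-89, Rational(1, 2)), Mul(-1, Mul(Rational(-3, 53), 7))) = Add(Mul(I, Pow(89, Rational(1, 2))), Mul(-1, Rational(-21, 53))) = Add(Mul(I, Pow(89, Rational(1, 2))), Rational(21, 53)) = Add(Rational(21, 53), Mul(I, Pow(89, Rational(1, 2))))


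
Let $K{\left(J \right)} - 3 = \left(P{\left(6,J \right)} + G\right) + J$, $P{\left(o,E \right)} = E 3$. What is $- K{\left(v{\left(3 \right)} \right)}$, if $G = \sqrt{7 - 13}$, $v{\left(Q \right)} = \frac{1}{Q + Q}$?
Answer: $- \frac{11}{3} - i \sqrt{6} \approx -3.6667 - 2.4495 i$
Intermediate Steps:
$v{\left(Q \right)} = \frac{1}{2 Q}$
$P{\left(o,E \right)} = 3 E$
$G = i \sqrt{6}$ ($G = \sqrt{-6} = i \sqrt{6} \approx 2.4495 i$)
$K{\left(J \right)} = 3 + 4 J + i \sqrt{6}$ ($K{\left(J \right)} = 3 + \left(\left(3 J + i \sqrt{6}\right) + J\right) = 3 + \left(4 J + i \sqrt{6}\right) = 3 + 4 J + i \sqrt{6}$)
$- K{\left(v{\left(3 \right)} \right)} = - (3 + 4 \frac{1}{2 \cdot 3} + i \sqrt{6}) = - (3 + 4 \cdot \frac{1}{2} \cdot \frac{1}{3} + i \sqrt{6}) = - (3 + 4 \cdot \frac{1}{6} + i \sqrt{6}) = - (3 + \frac{2}{3} + i \sqrt{6}) = - (\frac{11}{3} + i \sqrt{6}) = - \frac{11}{3} - i \sqrt{6}$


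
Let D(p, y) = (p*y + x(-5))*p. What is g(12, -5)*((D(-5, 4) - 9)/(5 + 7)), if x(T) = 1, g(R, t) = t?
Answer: -215/6 ≈ -35.833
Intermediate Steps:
D(p, y) = p*(1 + p*y) (D(p, y) = (p*y + 1)*p = (1 + p*y)*p = p*(1 + p*y))
g(12, -5)*((D(-5, 4) - 9)/(5 + 7)) = -5*(-5*(1 - 5*4) - 9)/(5 + 7) = -5*(-5*(1 - 20) - 9)/12 = -5*(-5*(-19) - 9)/12 = -5*(95 - 9)/12 = -430/12 = -5*43/6 = -215/6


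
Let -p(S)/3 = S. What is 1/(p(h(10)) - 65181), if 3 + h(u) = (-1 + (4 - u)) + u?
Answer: -1/65181 ≈ -1.5342e-5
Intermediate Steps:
h(u) = 0 (h(u) = -3 + ((-1 + (4 - u)) + u) = -3 + ((3 - u) + u) = -3 + 3 = 0)
p(S) = -3*S
1/(p(h(10)) - 65181) = 1/(-3*0 - 65181) = 1/(0 - 65181) = 1/(-65181) = -1/65181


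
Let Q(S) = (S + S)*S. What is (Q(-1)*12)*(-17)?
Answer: -408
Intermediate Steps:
Q(S) = 2*S² (Q(S) = (2*S)*S = 2*S²)
(Q(-1)*12)*(-17) = ((2*(-1)²)*12)*(-17) = ((2*1)*12)*(-17) = (2*12)*(-17) = 24*(-17) = -408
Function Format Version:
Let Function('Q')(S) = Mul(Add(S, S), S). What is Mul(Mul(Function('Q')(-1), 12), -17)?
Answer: -408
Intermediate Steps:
Function('Q')(S) = Mul(2, Pow(S, 2)) (Function('Q')(S) = Mul(Mul(2, S), S) = Mul(2, Pow(S, 2)))
Mul(Mul(Function('Q')(-1), 12), -17) = Mul(Mul(Mul(2, Pow(-1, 2)), 12), -17) = Mul(Mul(Mul(2, 1), 12), -17) = Mul(Mul(2, 12), -17) = Mul(24, -17) = -408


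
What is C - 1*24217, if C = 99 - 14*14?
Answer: -24314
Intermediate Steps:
C = -97 (C = 99 - 196 = -97)
C - 1*24217 = -97 - 1*24217 = -97 - 24217 = -24314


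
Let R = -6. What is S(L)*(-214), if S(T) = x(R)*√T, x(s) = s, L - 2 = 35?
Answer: 1284*√37 ≈ 7810.3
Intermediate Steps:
L = 37 (L = 2 + 35 = 37)
S(T) = -6*√T
S(L)*(-214) = -6*√37*(-214) = 1284*√37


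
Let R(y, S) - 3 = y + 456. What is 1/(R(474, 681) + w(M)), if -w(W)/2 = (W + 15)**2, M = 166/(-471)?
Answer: 221841/111785251 ≈ 0.0019845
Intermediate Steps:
R(y, S) = 459 + y (R(y, S) = 3 + (y + 456) = 3 + (456 + y) = 459 + y)
M = -166/471 (M = 166*(-1/471) = -166/471 ≈ -0.35244)
w(W) = -2*(15 + W)**2 (w(W) = -2*(W + 15)**2 = -2*(15 + W)**2)
1/(R(474, 681) + w(M)) = 1/((459 + 474) - 2*(15 - 166/471)**2) = 1/(933 - 2*(6899/471)**2) = 1/(933 - 2*47596201/221841) = 1/(933 - 95192402/221841) = 1/(111785251/221841) = 221841/111785251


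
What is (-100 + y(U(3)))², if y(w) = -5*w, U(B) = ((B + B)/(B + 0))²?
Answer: 14400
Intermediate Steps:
U(B) = 4 (U(B) = ((2*B)/B)² = 2² = 4)
(-100 + y(U(3)))² = (-100 - 5*4)² = (-100 - 20)² = (-120)² = 14400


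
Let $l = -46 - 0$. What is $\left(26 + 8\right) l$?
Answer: $-1564$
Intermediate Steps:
$l = -46$ ($l = -46 + 0 = -46$)
$\left(26 + 8\right) l = \left(26 + 8\right) \left(-46\right) = 34 \left(-46\right) = -1564$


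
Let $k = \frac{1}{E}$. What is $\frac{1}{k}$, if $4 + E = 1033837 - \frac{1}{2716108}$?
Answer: $\frac{2808002081963}{2716108} \approx 1.0338 \cdot 10^{6}$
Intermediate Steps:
$E = \frac{2808002081963}{2716108}$ ($E = -4 + \left(1033837 - \frac{1}{2716108}\right) = -4 + \frac{2808012946395}{2716108} = \frac{2808002081963}{2716108} \approx 1.0338 \cdot 10^{6}$)
$k = \frac{2716108}{2808002081963}$ ($k = \frac{1}{\frac{2808002081963}{2716108}} = \frac{2716108}{2808002081963} \approx 9.6727 \cdot 10^{-7}$)
$\frac{1}{k} = \frac{1}{\frac{2716108}{2808002081963}} = \frac{2808002081963}{2716108}$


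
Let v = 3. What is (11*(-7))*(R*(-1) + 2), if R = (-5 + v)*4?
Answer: -770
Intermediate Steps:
R = -8 (R = (-5 + 3)*4 = -2*4 = -8)
(11*(-7))*(R*(-1) + 2) = (11*(-7))*(-8*(-1) + 2) = -77*(8 + 2) = -77*10 = -770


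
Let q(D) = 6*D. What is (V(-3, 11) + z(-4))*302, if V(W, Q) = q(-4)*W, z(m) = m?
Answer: 20536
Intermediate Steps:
V(W, Q) = -24*W (V(W, Q) = (6*(-4))*W = -24*W)
(V(-3, 11) + z(-4))*302 = (-24*(-3) - 4)*302 = (72 - 4)*302 = 68*302 = 20536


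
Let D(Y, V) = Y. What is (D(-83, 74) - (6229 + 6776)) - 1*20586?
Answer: -33674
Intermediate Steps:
(D(-83, 74) - (6229 + 6776)) - 1*20586 = (-83 - (6229 + 6776)) - 1*20586 = (-83 - 1*13005) - 20586 = (-83 - 13005) - 20586 = -13088 - 20586 = -33674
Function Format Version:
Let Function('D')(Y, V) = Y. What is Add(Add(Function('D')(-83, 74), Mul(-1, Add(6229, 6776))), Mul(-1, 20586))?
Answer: -33674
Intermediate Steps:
Add(Add(Function('D')(-83, 74), Mul(-1, Add(6229, 6776))), Mul(-1, 20586)) = Add(Add(-83, Mul(-1, Add(6229, 6776))), Mul(-1, 20586)) = Add(Add(-83, Mul(-1, 13005)), -20586) = Add(Add(-83, -13005), -20586) = Add(-13088, -20586) = -33674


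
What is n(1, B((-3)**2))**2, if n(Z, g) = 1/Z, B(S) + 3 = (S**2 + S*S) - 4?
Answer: 1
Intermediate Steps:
B(S) = -7 + 2*S**2 (B(S) = -3 + ((S**2 + S*S) - 4) = -3 + ((S**2 + S**2) - 4) = -3 + (2*S**2 - 4) = -3 + (-4 + 2*S**2) = -7 + 2*S**2)
n(1, B((-3)**2))**2 = (1/1)**2 = 1**2 = 1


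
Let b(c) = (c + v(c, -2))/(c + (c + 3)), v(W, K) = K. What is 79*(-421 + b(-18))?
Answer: -1095967/33 ≈ -33211.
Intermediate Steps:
b(c) = (-2 + c)/(3 + 2*c) (b(c) = (c - 2)/(c + (c + 3)) = (-2 + c)/(c + (3 + c)) = (-2 + c)/(3 + 2*c))
79*(-421 + b(-18)) = 79*(-421 + (-2 - 18)/(3 + 2*(-18))) = 79*(-421 - 20/(3 - 36)) = 79*(-421 - 20/(-33)) = 79*(-421 - 1/33*(-20)) = 79*(-421 + 20/33) = 79*(-13873/33) = -1095967/33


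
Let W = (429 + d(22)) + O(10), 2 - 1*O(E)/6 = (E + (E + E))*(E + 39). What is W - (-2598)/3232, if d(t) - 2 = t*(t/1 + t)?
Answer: -11971645/1616 ≈ -7408.2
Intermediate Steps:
O(E) = 12 - 18*E*(39 + E) (O(E) = 12 - 6*(E + (E + E))*(E + 39) = 12 - 6*(E + 2*E)*(39 + E) = 12 - 6*3*E*(39 + E) = 12 - 18*E*(39 + E))
d(t) = 2 + 2*t² (d(t) = 2 + t*(t/1 + t) = 2 + t*(t*1 + t) = 2 + t*(t + t) = 2 + t*(2*t) = 2 + 2*t²)
W = -7409 (W = (429 + (2 + 2*22²)) + (12 - 702*10 - 18*10²) = (429 + (2 + 2*484)) + (12 - 7020 - 18*100) = (429 + (2 + 968)) + (12 - 7020 - 1800) = (429 + 970) - 8808 = 1399 - 8808 = -7409)
W - (-2598)/3232 = -7409 - (-2598)/3232 = -7409 - 1*(-1299/1616) = -7409 + 1299/1616 = -11971645/1616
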